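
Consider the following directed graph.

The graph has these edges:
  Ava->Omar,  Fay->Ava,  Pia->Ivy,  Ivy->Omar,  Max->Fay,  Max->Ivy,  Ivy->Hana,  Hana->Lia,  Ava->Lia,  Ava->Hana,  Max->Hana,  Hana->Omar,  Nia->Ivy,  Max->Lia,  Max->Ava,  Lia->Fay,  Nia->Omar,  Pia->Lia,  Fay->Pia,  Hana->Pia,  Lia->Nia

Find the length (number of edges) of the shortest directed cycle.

3

For each vertex v, BFS finds the shortest path from v back to v.
The shortest such closed walk is Fay → Pia → Lia → Fay, length 3.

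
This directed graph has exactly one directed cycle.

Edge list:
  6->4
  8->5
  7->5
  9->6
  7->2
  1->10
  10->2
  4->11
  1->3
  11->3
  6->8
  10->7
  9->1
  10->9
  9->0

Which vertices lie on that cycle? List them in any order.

DFS with gray/black marking from 9:
9 gray
  1 gray
    3 gray
    3 black
    10 gray
      7 gray
        5 gray
        5 black
        2 gray
        2 black
      7 black
      10→9: 9 is gray → back edge
Back edge closes the cycle 9 → 1 → 10 → 9; its vertices are {1, 9, 10}.

1, 9, 10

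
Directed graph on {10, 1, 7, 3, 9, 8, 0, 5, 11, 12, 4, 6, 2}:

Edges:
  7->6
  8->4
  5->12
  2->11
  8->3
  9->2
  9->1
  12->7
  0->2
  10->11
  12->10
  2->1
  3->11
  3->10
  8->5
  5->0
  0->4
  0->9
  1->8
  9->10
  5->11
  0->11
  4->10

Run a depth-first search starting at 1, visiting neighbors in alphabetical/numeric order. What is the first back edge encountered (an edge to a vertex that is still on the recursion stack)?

DFS from 1 (visiting neighbors in alphabetical/numeric order); mark gray on enter, black on exit:
1 gray
  8 gray
    3 gray
      10 gray
        11 gray
        11 black
      10 black
      3→11: 11 black — skip
    3 black
    4 gray
      4→10: 10 black — skip
    4 black
    5 gray
      0 gray
        2 gray
          2→1: 1 is gray → back edge
First back edge: 2 → 1.

2->1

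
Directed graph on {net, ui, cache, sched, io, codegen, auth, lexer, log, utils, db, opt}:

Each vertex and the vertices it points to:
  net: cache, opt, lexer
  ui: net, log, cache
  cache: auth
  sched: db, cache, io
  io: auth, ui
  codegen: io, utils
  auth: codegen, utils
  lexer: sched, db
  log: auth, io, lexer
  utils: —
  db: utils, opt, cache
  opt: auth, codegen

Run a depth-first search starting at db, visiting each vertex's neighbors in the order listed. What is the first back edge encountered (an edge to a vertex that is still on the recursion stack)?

DFS from db (visiting each vertex's neighbors in the order listed); mark gray on enter, black on exit:
db gray
  utils gray
  utils black
  opt gray
    auth gray
      codegen gray
        io gray
          io→auth: auth is gray → back edge
First back edge: io → auth.

io->auth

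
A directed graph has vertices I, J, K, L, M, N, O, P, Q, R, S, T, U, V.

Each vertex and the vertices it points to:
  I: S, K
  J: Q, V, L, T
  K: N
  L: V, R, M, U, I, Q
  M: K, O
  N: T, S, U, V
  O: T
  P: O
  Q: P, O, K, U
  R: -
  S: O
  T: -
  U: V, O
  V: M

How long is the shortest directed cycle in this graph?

4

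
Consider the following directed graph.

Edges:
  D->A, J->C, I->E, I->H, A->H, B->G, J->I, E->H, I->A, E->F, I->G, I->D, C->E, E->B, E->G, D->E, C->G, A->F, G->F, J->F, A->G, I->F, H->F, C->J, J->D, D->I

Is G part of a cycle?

No

G lies on a cycle iff there is a path from G back to itself.
Exploring from G, it never reaches itself; equivalently, its strongly connected component is a singleton.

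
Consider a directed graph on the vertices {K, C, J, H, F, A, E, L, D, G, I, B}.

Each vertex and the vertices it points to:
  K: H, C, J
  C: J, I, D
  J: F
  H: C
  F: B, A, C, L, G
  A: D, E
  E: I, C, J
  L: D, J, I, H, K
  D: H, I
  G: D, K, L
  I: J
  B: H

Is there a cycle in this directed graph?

DFS with white/gray/black marking, starting from K:
K gray
  H gray
    C gray
      J gray
        F gray
          B gray
            B→H: H is gray → back edge
Back edge found, so a cycle exists: H → C → J → F → B → H.

Yes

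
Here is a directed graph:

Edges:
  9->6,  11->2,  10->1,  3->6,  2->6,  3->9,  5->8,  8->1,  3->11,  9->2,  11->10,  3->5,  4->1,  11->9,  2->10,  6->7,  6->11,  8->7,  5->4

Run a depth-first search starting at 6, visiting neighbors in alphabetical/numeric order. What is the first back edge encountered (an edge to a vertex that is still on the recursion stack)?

DFS from 6 (visiting neighbors in alphabetical/numeric order); mark gray on enter, black on exit:
6 gray
  7 gray
  7 black
  11 gray
    2 gray
      2→6: 6 is gray → back edge
First back edge: 2 → 6.

2->6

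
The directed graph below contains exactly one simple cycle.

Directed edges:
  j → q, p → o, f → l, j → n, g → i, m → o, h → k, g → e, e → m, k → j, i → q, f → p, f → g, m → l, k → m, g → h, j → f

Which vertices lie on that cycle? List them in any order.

f, g, h, j, k

DFS with gray/black marking from f:
f gray
  p gray
    o gray
    o black
  p black
  l gray
  l black
  g gray
    e gray
      m gray
        m→l: l black — skip
        m→o: o black — skip
      m black
    e black
    i gray
      q gray
      q black
    i black
    h gray
      k gray
        j gray
          j→f: f is gray → back edge
Back edge closes the cycle f → g → h → k → j → f; its vertices are {f, g, h, j, k}.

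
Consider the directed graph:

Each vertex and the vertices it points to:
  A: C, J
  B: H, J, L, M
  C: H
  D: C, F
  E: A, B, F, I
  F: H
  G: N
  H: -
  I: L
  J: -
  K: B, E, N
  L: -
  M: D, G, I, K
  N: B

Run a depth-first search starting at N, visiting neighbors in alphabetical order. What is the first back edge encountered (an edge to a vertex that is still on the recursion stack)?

DFS from N (visiting neighbors in alphabetical order); mark gray on enter, black on exit:
N gray
  B gray
    H gray
    H black
    J gray
    J black
    L gray
    L black
    M gray
      D gray
        C gray
          C→H: H black — skip
        C black
        F gray
          F→H: H black — skip
        F black
      D black
      G gray
        G→N: N is gray → back edge
First back edge: G → N.

G->N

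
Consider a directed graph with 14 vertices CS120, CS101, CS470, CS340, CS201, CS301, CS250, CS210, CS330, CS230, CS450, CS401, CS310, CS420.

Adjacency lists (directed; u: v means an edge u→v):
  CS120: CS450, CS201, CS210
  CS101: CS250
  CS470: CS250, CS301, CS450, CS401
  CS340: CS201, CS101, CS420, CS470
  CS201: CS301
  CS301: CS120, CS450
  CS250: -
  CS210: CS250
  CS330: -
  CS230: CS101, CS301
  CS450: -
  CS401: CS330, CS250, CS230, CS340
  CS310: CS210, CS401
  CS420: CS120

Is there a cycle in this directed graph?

DFS with white/gray/black marking, starting from CS401:
CS401 gray
  CS330 gray
  CS330 black
  CS250 gray
  CS250 black
  CS230 gray
    CS101 gray
      CS101→CS250: CS250 black — skip
    CS101 black
    CS301 gray
      CS120 gray
        CS450 gray
        CS450 black
        CS201 gray
          CS201→CS301: CS301 is gray → back edge
Back edge found, so a cycle exists: CS301 → CS120 → CS201 → CS301.

Yes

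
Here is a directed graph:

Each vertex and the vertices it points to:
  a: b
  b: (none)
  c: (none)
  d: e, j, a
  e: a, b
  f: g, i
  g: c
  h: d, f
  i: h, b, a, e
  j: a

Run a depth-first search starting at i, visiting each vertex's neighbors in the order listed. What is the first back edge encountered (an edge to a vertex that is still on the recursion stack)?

DFS from i (visiting each vertex's neighbors in the order listed); mark gray on enter, black on exit:
i gray
  h gray
    d gray
      e gray
        a gray
          b gray
          b black
        a black
        e→b: b black — skip
      e black
      j gray
        j→a: a black — skip
      j black
      d→a: a black — skip
    d black
    f gray
      g gray
        c gray
        c black
      g black
      f→i: i is gray → back edge
First back edge: f → i.

f→i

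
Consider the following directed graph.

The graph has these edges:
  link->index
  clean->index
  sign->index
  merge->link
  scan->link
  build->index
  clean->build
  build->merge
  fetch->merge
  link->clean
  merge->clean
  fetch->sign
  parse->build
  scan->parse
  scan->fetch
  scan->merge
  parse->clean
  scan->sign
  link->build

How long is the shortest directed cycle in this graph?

3

For each vertex v, BFS finds the shortest path from v back to v.
The shortest such closed walk is build → merge → link → build, length 3.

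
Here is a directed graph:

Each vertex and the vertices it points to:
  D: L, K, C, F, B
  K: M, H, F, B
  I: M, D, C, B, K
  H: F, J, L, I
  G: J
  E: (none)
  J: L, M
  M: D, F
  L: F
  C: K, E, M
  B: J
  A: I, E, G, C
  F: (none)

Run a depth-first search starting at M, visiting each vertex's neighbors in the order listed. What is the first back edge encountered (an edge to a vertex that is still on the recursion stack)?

K->M

DFS from M (visiting each vertex's neighbors in the order listed); mark gray on enter, black on exit:
M gray
  D gray
    L gray
      F gray
      F black
    L black
    K gray
      K→M: M is gray → back edge
First back edge: K → M.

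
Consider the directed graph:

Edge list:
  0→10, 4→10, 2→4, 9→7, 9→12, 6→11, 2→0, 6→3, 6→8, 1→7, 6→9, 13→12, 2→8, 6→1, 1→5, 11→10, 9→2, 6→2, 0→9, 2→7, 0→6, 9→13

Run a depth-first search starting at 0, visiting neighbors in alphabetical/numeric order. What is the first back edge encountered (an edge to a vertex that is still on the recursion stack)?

2->0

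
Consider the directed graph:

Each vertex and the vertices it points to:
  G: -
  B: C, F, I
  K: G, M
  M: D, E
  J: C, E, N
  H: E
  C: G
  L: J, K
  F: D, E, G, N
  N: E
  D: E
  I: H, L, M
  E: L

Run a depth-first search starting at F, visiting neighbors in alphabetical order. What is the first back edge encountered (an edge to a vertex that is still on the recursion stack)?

J->E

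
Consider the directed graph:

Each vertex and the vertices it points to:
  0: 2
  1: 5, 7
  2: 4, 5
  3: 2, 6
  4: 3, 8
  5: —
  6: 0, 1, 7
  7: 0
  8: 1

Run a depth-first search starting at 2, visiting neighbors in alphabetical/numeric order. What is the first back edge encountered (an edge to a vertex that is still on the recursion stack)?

DFS from 2 (visiting neighbors in alphabetical/numeric order); mark gray on enter, black on exit:
2 gray
  4 gray
    3 gray
      3→2: 2 is gray → back edge
First back edge: 3 → 2.

3->2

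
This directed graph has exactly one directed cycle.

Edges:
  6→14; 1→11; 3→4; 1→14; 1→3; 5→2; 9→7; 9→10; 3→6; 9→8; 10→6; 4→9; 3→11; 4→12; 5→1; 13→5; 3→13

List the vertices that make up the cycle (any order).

1, 3, 5, 13

DFS with gray/black marking from 13:
13 gray
  5 gray
    2 gray
    2 black
    1 gray
      14 gray
      14 black
      3 gray
        6 gray
          6→14: 14 black — skip
        6 black
        11 gray
        11 black
        3→13: 13 is gray → back edge
Back edge closes the cycle 13 → 5 → 1 → 3 → 13; its vertices are {1, 3, 5, 13}.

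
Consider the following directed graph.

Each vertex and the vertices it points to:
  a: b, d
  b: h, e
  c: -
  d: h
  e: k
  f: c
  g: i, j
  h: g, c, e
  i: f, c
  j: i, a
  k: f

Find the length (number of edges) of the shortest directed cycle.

For each vertex v, BFS finds the shortest path from v back to v.
The shortest such closed walk is a → d → h → g → j → a, length 5.

5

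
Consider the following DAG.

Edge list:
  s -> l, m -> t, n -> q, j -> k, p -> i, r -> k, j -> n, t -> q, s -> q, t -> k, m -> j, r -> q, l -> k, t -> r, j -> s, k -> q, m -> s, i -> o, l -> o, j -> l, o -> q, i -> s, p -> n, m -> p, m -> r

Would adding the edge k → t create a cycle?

Adding k→t creates a cycle iff t can already reach k.
Path from t: t → k.
So t → … → k → t is a cycle.

Yes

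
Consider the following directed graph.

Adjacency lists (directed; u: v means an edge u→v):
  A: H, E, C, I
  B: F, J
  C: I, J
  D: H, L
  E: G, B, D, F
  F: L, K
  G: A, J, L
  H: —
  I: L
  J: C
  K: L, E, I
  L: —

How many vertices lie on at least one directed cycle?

A vertex is on a directed cycle iff it belongs to a strongly connected component of size ≥ 2 (or has a self-loop).
The vertices on cycles are {A, B, C, E, F, G, J, K} — 8 in total.

8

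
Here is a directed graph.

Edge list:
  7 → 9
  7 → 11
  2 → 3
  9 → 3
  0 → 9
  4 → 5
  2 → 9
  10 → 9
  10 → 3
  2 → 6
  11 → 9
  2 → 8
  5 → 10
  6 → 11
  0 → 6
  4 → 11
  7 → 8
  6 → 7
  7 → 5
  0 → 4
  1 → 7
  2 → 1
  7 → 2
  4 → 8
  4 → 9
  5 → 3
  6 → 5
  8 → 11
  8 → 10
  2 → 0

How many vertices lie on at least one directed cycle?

5

A vertex is on a directed cycle iff it belongs to a strongly connected component of size ≥ 2 (or has a self-loop).
The vertices on cycles are {0, 1, 2, 6, 7} — 5 in total.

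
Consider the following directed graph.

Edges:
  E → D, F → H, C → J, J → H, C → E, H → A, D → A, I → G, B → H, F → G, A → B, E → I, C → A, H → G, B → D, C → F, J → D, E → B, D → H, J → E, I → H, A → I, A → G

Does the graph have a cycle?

DFS with white/gray/black marking, starting from J:
J gray
  E gray
    B gray
      H gray
        A gray
          I gray
            I→H: H is gray → back edge
Back edge found, so a cycle exists: H → A → I → H.

Yes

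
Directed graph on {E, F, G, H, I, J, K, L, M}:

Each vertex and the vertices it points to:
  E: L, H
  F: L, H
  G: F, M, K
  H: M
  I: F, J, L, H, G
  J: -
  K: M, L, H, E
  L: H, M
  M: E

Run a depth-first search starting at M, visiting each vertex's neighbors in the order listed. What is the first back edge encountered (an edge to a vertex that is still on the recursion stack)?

H->M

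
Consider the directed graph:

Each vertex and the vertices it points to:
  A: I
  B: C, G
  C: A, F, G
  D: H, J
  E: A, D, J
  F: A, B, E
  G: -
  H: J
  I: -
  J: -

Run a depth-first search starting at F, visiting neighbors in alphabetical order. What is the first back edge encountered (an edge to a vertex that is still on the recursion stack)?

DFS from F (visiting neighbors in alphabetical order); mark gray on enter, black on exit:
F gray
  A gray
    I gray
    I black
  A black
  B gray
    C gray
      C→A: A black — skip
      C→F: F is gray → back edge
First back edge: C → F.

C→F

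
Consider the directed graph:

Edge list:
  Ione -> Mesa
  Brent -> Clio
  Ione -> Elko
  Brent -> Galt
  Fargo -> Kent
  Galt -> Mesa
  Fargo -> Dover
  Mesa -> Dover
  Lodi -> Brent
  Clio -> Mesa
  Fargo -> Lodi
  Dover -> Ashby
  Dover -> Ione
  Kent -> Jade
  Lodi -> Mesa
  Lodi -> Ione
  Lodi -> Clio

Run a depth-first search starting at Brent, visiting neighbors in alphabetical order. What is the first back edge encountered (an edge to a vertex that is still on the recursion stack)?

Ione->Mesa

DFS from Brent (visiting neighbors in alphabetical order); mark gray on enter, black on exit:
Brent gray
  Clio gray
    Mesa gray
      Dover gray
        Ashby gray
        Ashby black
        Ione gray
          Elko gray
          Elko black
          Ione→Mesa: Mesa is gray → back edge
First back edge: Ione → Mesa.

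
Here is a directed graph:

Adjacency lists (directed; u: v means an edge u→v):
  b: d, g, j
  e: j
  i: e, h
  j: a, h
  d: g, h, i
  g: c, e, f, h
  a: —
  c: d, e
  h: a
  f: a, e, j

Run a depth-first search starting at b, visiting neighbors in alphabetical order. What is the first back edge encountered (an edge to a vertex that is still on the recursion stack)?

DFS from b (visiting neighbors in alphabetical order); mark gray on enter, black on exit:
b gray
  d gray
    g gray
      c gray
        c→d: d is gray → back edge
First back edge: c → d.

c->d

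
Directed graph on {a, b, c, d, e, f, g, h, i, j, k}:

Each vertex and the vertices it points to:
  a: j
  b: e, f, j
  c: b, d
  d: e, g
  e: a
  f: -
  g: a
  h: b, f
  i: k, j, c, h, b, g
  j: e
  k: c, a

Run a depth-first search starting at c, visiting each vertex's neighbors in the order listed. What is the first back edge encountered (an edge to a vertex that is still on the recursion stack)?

j->e

DFS from c (visiting each vertex's neighbors in the order listed); mark gray on enter, black on exit:
c gray
  b gray
    e gray
      a gray
        j gray
          j→e: e is gray → back edge
First back edge: j → e.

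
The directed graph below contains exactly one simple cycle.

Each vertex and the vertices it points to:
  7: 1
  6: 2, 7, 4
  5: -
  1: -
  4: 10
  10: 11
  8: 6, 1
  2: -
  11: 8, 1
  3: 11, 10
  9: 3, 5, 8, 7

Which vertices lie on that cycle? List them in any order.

4, 6, 8, 10, 11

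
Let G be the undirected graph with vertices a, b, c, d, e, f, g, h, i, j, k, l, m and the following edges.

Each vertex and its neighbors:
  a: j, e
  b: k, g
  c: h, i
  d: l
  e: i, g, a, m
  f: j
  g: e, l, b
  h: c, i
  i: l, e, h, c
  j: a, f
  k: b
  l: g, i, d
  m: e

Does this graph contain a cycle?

DFS, tracking each vertex's parent; an edge to a visited non-parent vertex closes a cycle.
Start from h:
visit h (parent –)
  visit c (parent h)
    c–h: parent, skip
    visit i (parent c)
      visit l (parent i)
        visit g (parent l)
          visit e (parent g)
            e–i: i visited and ≠ parent → cycle
Cycle: i – l – g – e – i.

Yes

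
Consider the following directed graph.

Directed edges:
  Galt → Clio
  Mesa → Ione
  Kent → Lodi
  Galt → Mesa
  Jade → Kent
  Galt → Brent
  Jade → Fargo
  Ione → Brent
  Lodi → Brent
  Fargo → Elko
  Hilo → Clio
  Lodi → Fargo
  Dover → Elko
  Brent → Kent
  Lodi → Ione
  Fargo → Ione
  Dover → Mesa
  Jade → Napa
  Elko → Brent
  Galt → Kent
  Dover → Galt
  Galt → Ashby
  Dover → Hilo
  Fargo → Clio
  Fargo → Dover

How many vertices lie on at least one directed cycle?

A vertex is on a directed cycle iff it belongs to a strongly connected component of size ≥ 2 (or has a self-loop).
The vertices on cycles are {Elko, Galt, Ione, Kent, Lodi, Mesa, Brent, Dover, Fargo} — 9 in total.

9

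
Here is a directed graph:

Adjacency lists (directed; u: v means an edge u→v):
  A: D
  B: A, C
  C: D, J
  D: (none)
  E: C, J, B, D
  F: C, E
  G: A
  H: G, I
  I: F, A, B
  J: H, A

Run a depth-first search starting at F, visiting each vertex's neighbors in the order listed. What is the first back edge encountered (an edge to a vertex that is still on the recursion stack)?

I→F

DFS from F (visiting each vertex's neighbors in the order listed); mark gray on enter, black on exit:
F gray
  C gray
    D gray
    D black
    J gray
      H gray
        G gray
          A gray
            A→D: D black — skip
          A black
        G black
        I gray
          I→F: F is gray → back edge
First back edge: I → F.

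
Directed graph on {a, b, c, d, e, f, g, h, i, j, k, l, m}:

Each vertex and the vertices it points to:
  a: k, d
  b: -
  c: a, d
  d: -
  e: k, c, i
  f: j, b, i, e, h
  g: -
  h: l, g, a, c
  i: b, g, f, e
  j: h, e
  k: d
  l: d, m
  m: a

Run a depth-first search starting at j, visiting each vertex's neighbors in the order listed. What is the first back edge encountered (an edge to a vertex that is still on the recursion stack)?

f->j

DFS from j (visiting each vertex's neighbors in the order listed); mark gray on enter, black on exit:
j gray
  h gray
    l gray
      d gray
      d black
      m gray
        a gray
          k gray
            k→d: d black — skip
          k black
          a→d: d black — skip
        a black
      m black
    l black
    g gray
    g black
    h→a: a black — skip
    c gray
      c→a: a black — skip
      c→d: d black — skip
    c black
  h black
  e gray
    e→k: k black — skip
    e→c: c black — skip
    i gray
      b gray
      b black
      i→g: g black — skip
      f gray
        f→j: j is gray → back edge
First back edge: f → j.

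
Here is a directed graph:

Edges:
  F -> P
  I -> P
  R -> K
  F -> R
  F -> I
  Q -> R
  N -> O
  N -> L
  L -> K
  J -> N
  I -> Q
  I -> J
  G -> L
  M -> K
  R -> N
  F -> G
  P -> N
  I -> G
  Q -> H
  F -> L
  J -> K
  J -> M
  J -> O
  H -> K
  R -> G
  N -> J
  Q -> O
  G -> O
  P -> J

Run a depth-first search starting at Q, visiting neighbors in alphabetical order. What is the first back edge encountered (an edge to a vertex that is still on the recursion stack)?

DFS from Q (visiting neighbors in alphabetical order); mark gray on enter, black on exit:
Q gray
  H gray
    K gray
    K black
  H black
  O gray
  O black
  R gray
    G gray
      L gray
        L→K: K black — skip
      L black
      G→O: O black — skip
    G black
    R→K: K black — skip
    N gray
      J gray
        J→K: K black — skip
        M gray
          M→K: K black — skip
        M black
        J→N: N is gray → back edge
First back edge: J → N.

J→N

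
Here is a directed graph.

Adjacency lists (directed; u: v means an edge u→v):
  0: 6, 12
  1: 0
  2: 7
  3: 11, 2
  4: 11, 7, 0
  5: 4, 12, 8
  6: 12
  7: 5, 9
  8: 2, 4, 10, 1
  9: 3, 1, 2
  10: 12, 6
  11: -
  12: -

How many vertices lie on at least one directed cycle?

A vertex is on a directed cycle iff it belongs to a strongly connected component of size ≥ 2 (or has a self-loop).
The vertices on cycles are {2, 3, 4, 5, 7, 8, 9} — 7 in total.

7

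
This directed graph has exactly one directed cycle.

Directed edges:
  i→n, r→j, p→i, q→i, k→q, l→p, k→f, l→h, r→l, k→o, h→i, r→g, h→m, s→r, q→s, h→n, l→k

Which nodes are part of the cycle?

DFS with gray/black marking from r:
r gray
  l gray
    h gray
      n gray
      n black
      m gray
      m black
      i gray
        i→n: n black — skip
      i black
    h black
    p gray
      p→i: i black — skip
    p black
    k gray
      f gray
      f black
      q gray
        q→i: i black — skip
        s gray
          s→r: r is gray → back edge
Back edge closes the cycle r → l → k → q → s → r; its vertices are {k, l, q, r, s}.

k, l, q, r, s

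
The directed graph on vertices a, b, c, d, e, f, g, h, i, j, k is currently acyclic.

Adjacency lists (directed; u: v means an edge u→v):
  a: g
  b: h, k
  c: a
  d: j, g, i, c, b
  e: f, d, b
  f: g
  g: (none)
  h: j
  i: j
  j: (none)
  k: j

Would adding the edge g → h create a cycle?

No

Adding g→h creates a cycle iff h can already reach g.
Explore from h: no path reaches g. The graph stays acyclic.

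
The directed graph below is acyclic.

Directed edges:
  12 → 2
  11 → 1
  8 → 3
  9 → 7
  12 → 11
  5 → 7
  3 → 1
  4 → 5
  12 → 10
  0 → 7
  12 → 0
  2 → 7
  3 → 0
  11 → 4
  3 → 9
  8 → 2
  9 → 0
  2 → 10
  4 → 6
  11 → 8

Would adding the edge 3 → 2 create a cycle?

Adding 3→2 creates a cycle iff 2 can already reach 3.
Explore from 2: no path reaches 3. The graph stays acyclic.

No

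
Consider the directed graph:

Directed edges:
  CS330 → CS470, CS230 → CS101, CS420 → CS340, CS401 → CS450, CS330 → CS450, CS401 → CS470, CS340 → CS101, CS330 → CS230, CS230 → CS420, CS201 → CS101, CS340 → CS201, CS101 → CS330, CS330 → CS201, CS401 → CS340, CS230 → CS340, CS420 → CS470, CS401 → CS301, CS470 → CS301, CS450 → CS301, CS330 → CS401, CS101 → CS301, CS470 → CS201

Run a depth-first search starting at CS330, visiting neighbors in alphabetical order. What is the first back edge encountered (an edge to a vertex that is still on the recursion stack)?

DFS from CS330 (visiting neighbors in alphabetical order); mark gray on enter, black on exit:
CS330 gray
  CS201 gray
    CS101 gray
      CS301 gray
      CS301 black
      CS101→CS330: CS330 is gray → back edge
First back edge: CS101 → CS330.

CS101->CS330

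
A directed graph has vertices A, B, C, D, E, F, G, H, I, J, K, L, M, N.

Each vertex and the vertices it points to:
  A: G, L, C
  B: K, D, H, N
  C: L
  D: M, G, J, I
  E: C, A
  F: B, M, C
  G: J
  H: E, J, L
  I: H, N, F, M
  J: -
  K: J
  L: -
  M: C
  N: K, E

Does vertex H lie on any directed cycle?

H lies on a cycle iff there is a path from H back to itself.
Exploring from H, it never reaches itself; equivalently, its strongly connected component is a singleton.

No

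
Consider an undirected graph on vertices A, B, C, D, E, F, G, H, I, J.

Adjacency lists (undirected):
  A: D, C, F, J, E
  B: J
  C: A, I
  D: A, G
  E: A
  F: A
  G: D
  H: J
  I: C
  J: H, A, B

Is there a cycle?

No

DFS, tracking each vertex's parent; an edge to a visited non-parent vertex closes a cycle.
Start from B:
visit B (parent –)
  visit J (parent B)
    visit H (parent J)
      H–J: parent, skip
    visit A (parent J)
      visit D (parent A)
        D–A: parent, skip
        visit G (parent D)
          G–D: parent, skip
      visit C (parent A)
        C–A: parent, skip
        visit I (parent C)
          I–C: parent, skip
      visit F (parent A)
        F–A: parent, skip
      A–J: parent, skip
      visit E (parent A)
        E–A: parent, skip
    J–B: parent, skip
No non-parent visited neighbor found — the graph is a forest.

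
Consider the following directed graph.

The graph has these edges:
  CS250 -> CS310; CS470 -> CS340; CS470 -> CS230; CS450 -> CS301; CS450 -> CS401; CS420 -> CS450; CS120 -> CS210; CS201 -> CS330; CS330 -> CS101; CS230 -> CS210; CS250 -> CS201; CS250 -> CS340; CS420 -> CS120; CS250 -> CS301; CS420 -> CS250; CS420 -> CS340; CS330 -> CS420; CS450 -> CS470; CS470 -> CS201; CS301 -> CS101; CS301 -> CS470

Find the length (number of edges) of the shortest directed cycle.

For each vertex v, BFS finds the shortest path from v back to v.
The shortest such closed walk is CS420 → CS250 → CS201 → CS330 → CS420, length 4.

4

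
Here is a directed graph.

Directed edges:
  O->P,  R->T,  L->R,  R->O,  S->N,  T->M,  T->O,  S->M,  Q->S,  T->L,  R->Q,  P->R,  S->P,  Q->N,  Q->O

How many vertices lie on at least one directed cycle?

A vertex is on a directed cycle iff it belongs to a strongly connected component of size ≥ 2 (or has a self-loop).
The vertices on cycles are {L, O, P, Q, R, S, T} — 7 in total.

7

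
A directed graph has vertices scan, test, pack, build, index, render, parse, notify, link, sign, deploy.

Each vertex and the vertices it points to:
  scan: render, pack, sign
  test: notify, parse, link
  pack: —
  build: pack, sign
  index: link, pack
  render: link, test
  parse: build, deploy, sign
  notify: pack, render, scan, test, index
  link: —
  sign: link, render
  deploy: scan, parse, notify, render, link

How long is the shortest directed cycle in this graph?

2

For each vertex v, BFS finds the shortest path from v back to v.
The shortest such closed walk is parse → deploy → parse, length 2.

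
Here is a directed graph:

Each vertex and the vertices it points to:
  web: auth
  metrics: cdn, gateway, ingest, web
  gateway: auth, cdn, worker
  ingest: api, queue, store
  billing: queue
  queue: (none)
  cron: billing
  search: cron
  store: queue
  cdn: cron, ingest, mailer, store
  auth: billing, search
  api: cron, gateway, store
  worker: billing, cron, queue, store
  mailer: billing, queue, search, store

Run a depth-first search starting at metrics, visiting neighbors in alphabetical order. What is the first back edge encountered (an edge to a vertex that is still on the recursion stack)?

DFS from metrics (visiting neighbors in alphabetical order); mark gray on enter, black on exit:
metrics gray
  cdn gray
    cron gray
      billing gray
        queue gray
        queue black
      billing black
    cron black
    ingest gray
      api gray
        api→cron: cron black — skip
        gateway gray
          auth gray
            auth→billing: billing black — skip
            search gray
              search→cron: cron black — skip
            search black
          auth black
          gateway→cdn: cdn is gray → back edge
First back edge: gateway → cdn.

gateway->cdn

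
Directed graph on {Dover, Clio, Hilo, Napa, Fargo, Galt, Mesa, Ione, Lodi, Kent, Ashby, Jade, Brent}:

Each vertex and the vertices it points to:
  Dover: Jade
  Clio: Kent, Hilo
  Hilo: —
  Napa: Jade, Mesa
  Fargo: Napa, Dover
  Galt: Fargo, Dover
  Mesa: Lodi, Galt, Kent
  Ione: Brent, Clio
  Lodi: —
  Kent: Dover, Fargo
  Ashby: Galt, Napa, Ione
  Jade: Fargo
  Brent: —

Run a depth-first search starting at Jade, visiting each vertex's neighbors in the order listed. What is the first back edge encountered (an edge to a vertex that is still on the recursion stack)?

DFS from Jade (visiting each vertex's neighbors in the order listed); mark gray on enter, black on exit:
Jade gray
  Fargo gray
    Napa gray
      Napa→Jade: Jade is gray → back edge
First back edge: Napa → Jade.

Napa->Jade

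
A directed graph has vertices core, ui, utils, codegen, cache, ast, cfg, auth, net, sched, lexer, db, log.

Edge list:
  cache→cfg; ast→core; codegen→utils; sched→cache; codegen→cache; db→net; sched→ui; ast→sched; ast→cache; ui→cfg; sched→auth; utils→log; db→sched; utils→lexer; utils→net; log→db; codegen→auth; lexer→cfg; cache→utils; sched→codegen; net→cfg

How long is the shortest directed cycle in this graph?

5

For each vertex v, BFS finds the shortest path from v back to v.
The shortest such closed walk is sched → cache → utils → log → db → sched, length 5.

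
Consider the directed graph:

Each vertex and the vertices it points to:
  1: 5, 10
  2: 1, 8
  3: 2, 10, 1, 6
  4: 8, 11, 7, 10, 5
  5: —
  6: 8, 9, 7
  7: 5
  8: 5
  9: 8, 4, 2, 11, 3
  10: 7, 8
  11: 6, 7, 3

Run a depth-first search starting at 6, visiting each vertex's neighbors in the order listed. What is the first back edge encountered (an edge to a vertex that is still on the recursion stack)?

DFS from 6 (visiting each vertex's neighbors in the order listed); mark gray on enter, black on exit:
6 gray
  8 gray
    5 gray
    5 black
  8 black
  9 gray
    9→8: 8 black — skip
    4 gray
      4→8: 8 black — skip
      11 gray
        11→6: 6 is gray → back edge
First back edge: 11 → 6.

11→6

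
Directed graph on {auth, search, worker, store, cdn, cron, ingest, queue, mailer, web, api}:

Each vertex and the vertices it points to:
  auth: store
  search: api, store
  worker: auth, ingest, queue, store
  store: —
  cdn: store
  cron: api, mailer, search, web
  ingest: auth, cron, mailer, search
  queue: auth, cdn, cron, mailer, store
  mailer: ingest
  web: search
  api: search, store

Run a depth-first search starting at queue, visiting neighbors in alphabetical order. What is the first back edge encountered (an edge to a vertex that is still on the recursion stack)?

DFS from queue (visiting neighbors in alphabetical order); mark gray on enter, black on exit:
queue gray
  auth gray
    store gray
    store black
  auth black
  cdn gray
    cdn→store: store black — skip
  cdn black
  cron gray
    api gray
      search gray
        search→api: api is gray → back edge
First back edge: search → api.

search->api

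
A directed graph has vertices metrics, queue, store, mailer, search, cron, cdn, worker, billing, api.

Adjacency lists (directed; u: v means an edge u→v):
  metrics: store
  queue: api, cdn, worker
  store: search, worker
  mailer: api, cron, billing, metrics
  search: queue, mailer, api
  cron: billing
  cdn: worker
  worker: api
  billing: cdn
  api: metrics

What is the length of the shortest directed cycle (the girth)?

4

For each vertex v, BFS finds the shortest path from v back to v.
The shortest such closed walk is search → mailer → metrics → store → search, length 4.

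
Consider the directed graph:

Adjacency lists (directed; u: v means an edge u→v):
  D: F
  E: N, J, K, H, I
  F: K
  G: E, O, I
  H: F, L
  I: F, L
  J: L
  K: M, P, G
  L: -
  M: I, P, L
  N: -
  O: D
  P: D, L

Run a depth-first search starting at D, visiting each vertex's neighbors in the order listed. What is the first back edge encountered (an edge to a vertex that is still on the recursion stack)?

DFS from D (visiting each vertex's neighbors in the order listed); mark gray on enter, black on exit:
D gray
  F gray
    K gray
      M gray
        I gray
          I→F: F is gray → back edge
First back edge: I → F.

I→F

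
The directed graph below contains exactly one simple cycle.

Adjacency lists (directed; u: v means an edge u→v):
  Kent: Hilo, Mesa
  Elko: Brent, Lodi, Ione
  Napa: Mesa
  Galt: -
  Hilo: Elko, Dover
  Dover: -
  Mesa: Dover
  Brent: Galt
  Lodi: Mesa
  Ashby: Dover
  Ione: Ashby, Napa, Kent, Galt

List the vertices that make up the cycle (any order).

Elko, Hilo, Ione, Kent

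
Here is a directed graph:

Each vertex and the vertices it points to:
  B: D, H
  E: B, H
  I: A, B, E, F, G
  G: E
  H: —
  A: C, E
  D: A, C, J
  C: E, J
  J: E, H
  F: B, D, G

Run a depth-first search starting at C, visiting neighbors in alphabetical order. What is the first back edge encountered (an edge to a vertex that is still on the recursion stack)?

DFS from C (visiting neighbors in alphabetical order); mark gray on enter, black on exit:
C gray
  E gray
    B gray
      D gray
        A gray
          A→C: C is gray → back edge
First back edge: A → C.

A->C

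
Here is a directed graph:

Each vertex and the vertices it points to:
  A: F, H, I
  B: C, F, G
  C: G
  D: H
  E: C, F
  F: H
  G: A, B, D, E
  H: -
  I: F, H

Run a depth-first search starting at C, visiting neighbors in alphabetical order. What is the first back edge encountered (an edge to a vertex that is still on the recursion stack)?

B→C

DFS from C (visiting neighbors in alphabetical order); mark gray on enter, black on exit:
C gray
  G gray
    A gray
      F gray
        H gray
        H black
      F black
      A→H: H black — skip
      I gray
        I→F: F black — skip
        I→H: H black — skip
      I black
    A black
    B gray
      B→C: C is gray → back edge
First back edge: B → C.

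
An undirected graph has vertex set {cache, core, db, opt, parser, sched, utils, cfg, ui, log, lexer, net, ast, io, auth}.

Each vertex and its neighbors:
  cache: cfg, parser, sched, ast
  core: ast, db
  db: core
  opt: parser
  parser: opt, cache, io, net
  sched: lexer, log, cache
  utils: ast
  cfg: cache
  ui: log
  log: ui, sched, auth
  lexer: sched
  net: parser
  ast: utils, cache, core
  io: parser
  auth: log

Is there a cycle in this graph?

DFS, tracking each vertex's parent; an edge to a visited non-parent vertex closes a cycle.
Start from ui:
visit ui (parent –)
  visit log (parent ui)
    log–ui: parent, skip
    visit sched (parent log)
      visit lexer (parent sched)
        lexer–sched: parent, skip
      sched–log: parent, skip
      visit cache (parent sched)
        visit cfg (parent cache)
          cfg–cache: parent, skip
        visit parser (parent cache)
          visit opt (parent parser)
            opt–parser: parent, skip
          parser–cache: parent, skip
          visit io (parent parser)
            io–parser: parent, skip
          visit net (parent parser)
            net–parser: parent, skip
        cache–sched: parent, skip
        visit ast (parent cache)
          visit utils (parent ast)
            utils–ast: parent, skip
          ast–cache: parent, skip
          visit core (parent ast)
            core–ast: parent, skip
            visit db (parent core)
              db–core: parent, skip
    visit auth (parent log)
      auth–log: parent, skip
No non-parent visited neighbor found — the graph is a forest.

No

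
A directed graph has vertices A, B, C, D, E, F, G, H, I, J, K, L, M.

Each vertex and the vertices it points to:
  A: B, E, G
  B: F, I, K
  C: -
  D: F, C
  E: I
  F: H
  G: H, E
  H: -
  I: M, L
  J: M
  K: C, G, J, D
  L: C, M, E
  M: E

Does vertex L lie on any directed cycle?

L is on a cycle iff L can reach itself via ≥1 edge.
L → E → I → L — yes.

Yes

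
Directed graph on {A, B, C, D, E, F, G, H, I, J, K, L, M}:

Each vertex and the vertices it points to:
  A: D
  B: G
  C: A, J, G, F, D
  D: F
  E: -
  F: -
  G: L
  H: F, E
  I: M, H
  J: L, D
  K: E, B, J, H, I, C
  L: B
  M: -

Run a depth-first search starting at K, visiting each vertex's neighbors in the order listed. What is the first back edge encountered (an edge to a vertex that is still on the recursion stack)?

L→B

DFS from K (visiting each vertex's neighbors in the order listed); mark gray on enter, black on exit:
K gray
  E gray
  E black
  B gray
    G gray
      L gray
        L→B: B is gray → back edge
First back edge: L → B.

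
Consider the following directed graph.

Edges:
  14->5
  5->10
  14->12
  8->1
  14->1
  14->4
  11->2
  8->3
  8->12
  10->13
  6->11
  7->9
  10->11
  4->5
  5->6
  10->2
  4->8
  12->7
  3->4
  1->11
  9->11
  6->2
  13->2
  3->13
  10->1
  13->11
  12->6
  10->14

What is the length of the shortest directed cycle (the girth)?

3

For each vertex v, BFS finds the shortest path from v back to v.
The shortest such closed walk is 14 → 5 → 10 → 14, length 3.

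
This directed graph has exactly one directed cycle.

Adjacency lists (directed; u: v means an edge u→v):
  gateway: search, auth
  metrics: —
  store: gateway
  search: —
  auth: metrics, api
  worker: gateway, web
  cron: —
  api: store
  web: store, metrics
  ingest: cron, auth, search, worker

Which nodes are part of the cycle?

api, auth, store, gateway

DFS with gray/black marking from store:
store gray
  gateway gray
    search gray
    search black
    auth gray
      metrics gray
      metrics black
      api gray
        api→store: store is gray → back edge
Back edge closes the cycle store → gateway → auth → api → store; its vertices are {api, auth, store, gateway}.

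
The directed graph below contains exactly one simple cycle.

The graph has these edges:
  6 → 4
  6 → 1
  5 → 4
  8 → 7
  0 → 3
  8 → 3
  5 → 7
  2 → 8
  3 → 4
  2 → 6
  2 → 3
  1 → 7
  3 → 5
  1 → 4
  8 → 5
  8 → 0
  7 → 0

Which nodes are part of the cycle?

0, 3, 5, 7

DFS with gray/black marking from 0:
0 gray
  3 gray
    4 gray
    4 black
    5 gray
      7 gray
        7→0: 0 is gray → back edge
Back edge closes the cycle 0 → 3 → 5 → 7 → 0; its vertices are {0, 3, 5, 7}.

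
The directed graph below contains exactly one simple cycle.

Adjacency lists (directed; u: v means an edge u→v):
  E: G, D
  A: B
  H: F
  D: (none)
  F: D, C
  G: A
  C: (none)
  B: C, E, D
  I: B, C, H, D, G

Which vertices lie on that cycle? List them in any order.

A, B, E, G

DFS with gray/black marking from B:
B gray
  C gray
  C black
  E gray
    G gray
      A gray
        A→B: B is gray → back edge
Back edge closes the cycle B → E → G → A → B; its vertices are {A, B, E, G}.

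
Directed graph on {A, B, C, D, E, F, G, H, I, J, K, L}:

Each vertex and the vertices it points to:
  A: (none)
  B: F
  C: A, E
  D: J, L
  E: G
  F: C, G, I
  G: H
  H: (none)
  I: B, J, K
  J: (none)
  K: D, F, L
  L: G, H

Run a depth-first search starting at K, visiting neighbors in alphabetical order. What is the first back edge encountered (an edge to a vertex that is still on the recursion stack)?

DFS from K (visiting neighbors in alphabetical order); mark gray on enter, black on exit:
K gray
  D gray
    J gray
    J black
    L gray
      G gray
        H gray
        H black
      G black
      L→H: H black — skip
    L black
  D black
  F gray
    C gray
      A gray
      A black
      E gray
        E→G: G black — skip
      E black
    C black
    F→G: G black — skip
    I gray
      B gray
        B→F: F is gray → back edge
First back edge: B → F.

B->F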